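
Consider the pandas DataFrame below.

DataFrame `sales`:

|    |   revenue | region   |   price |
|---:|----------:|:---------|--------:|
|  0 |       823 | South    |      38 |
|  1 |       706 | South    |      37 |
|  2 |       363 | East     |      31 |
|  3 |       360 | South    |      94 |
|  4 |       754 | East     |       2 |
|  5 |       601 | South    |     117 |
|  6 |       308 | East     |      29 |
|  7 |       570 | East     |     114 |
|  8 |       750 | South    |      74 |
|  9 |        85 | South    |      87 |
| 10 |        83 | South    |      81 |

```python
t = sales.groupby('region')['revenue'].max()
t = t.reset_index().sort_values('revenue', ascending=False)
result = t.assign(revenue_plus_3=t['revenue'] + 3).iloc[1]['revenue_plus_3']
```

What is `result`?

group by region, max of revenue:
region
East     754
South    823
Name: revenue, dtype: int64
reset_index():
  region  revenue
0   East      754
1  South      823
sort by revenue descending:
  region  revenue
1  South      823
0   East      754
add column revenue_plus_3 = t['revenue'] + 3:
  region  revenue  revenue_plus_3
1  South      823             826
0   East      754             757
Reading off the value at position 1, column 'revenue_plus_3', we get 757.

757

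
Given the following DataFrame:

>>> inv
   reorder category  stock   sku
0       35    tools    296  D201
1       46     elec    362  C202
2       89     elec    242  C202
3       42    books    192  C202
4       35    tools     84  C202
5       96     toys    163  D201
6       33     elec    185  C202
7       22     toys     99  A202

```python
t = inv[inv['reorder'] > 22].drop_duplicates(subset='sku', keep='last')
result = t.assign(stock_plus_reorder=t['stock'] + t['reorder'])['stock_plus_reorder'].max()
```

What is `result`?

filter rows where reorder > 22:
   reorder category  stock   sku
0       35    tools    296  D201
1       46     elec    362  C202
2       89     elec    242  C202
3       42    books    192  C202
4       35    tools     84  C202
5       96     toys    163  D201
6       33     elec    185  C202
drop duplicate sku (keep=last):
   reorder category  stock   sku
5       96     toys    163  D201
6       33     elec    185  C202
add column stock_plus_reorder = t['stock'] + t['reorder']:
   reorder category  stock   sku  stock_plus_reorder
5       96     toys    163  D201                 259
6       33     elec    185  C202                 218
Finally, max of column 'stock_plus_reorder' = 259.

259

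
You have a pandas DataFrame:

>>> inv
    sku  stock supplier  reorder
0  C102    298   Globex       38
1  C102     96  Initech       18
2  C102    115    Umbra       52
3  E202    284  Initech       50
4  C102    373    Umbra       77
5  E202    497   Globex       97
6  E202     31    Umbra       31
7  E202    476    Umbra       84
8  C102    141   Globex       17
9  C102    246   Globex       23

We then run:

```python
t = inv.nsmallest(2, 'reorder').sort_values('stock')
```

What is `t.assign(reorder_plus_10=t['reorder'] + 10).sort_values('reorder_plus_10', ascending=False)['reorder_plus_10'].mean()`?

27.5

take 2 rows with smallest reorder:
    sku  stock supplier  reorder
8  C102    141   Globex       17
1  C102     96  Initech       18
sort by stock:
    sku  stock supplier  reorder
1  C102     96  Initech       18
8  C102    141   Globex       17
add column reorder_plus_10 = t['reorder'] + 10:
    sku  stock supplier  reorder  reorder_plus_10
1  C102     96  Initech       18               28
8  C102    141   Globex       17               27
sort by reorder_plus_10 descending:
    sku  stock supplier  reorder  reorder_plus_10
1  C102     96  Initech       18               28
8  C102    141   Globex       17               27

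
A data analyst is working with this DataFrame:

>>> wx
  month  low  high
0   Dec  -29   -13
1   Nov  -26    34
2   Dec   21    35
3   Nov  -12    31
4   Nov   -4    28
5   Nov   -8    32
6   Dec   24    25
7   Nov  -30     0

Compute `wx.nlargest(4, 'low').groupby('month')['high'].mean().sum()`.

60.0

take 4 rows with largest low:
  month  low  high
6   Dec   24    25
2   Dec   21    35
4   Nov   -4    28
5   Nov   -8    32
group by month, mean of high:
month
Dec    30.0
Nov    30.0
Name: high, dtype: float64
The sum of the resulting series is 60.0.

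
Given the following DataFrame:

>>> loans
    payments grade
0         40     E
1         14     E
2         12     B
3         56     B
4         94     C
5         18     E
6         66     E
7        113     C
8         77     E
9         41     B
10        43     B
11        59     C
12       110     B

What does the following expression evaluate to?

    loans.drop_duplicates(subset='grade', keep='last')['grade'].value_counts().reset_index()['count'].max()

1

drop duplicate grade (keep=last):
    payments grade
8         77     E
11        59     C
12       110     B
value_counts of grade:
grade
E    1
C    1
B    1
Name: count, dtype: int64
reset_index():
  grade  count
0     E      1
1     C      1
2     B      1
So max() = 1.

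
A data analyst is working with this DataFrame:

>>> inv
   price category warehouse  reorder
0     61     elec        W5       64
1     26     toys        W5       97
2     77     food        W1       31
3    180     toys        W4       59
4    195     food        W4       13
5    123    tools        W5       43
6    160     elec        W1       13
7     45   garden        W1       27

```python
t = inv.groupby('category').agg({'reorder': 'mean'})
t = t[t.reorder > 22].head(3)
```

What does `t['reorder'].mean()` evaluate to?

group by category, mean of reorder:
          reorder
category         
elec         38.5
food         22.0
garden       27.0
tools        43.0
toys         78.0
filter rows where reorder > 22:
          reorder
category         
elec         38.5
garden       27.0
tools        43.0
toys         78.0
take first 3 rows:
          reorder
category         
elec         38.5
garden       27.0
tools        43.0
The mean of column 'reorder' is 36.1666666667.

36.1666666667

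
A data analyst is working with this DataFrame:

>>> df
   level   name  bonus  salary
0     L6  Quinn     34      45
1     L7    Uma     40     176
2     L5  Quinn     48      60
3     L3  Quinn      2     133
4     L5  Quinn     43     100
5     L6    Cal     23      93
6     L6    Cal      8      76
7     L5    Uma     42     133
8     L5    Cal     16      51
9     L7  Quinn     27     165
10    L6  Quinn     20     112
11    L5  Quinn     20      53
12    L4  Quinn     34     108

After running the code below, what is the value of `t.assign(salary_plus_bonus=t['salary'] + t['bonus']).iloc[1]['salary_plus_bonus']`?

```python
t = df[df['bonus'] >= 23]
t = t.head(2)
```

filter rows where bonus >= 23:
   level   name  bonus  salary
0     L6  Quinn     34      45
1     L7    Uma     40     176
2     L5  Quinn     48      60
4     L5  Quinn     43     100
5     L6    Cal     23      93
7     L5    Uma     42     133
9     L7  Quinn     27     165
12    L4  Quinn     34     108
take first 2 rows:
  level   name  bonus  salary
0    L6  Quinn     34      45
1    L7    Uma     40     176
add column salary_plus_bonus = t['salary'] + t['bonus']:
  level   name  bonus  salary  salary_plus_bonus
0    L6  Quinn     34      45                 79
1    L7    Uma     40     176                216
Reading off the value at position 1, column 'salary_plus_bonus', we get 216.

216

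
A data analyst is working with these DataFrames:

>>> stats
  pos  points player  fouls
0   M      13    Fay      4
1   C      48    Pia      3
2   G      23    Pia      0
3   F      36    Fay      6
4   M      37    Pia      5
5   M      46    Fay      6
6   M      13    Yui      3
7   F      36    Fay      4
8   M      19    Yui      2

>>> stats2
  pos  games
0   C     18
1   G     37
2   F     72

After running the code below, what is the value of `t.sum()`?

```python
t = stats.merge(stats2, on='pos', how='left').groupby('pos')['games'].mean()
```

merge on 'pos' (how='left') → 9 rows:
  pos  points player  fouls  games
0   M      13    Fay      4    NaN
1   C      48    Pia      3   18.0
2   G      23    Pia      0   37.0
3   F      36    Fay      6   72.0
4   M      37    Pia      5    NaN
5   M      46    Fay      6    NaN
6   M      13    Yui      3    NaN
7   F      36    Fay      4   72.0
8   M      19    Yui      2    NaN
group by pos, mean of games:
pos
C    18.0
F    72.0
G    37.0
M     NaN
Name: games, dtype: float64
Taking the sum of the resulting series gives 127.0.

127.0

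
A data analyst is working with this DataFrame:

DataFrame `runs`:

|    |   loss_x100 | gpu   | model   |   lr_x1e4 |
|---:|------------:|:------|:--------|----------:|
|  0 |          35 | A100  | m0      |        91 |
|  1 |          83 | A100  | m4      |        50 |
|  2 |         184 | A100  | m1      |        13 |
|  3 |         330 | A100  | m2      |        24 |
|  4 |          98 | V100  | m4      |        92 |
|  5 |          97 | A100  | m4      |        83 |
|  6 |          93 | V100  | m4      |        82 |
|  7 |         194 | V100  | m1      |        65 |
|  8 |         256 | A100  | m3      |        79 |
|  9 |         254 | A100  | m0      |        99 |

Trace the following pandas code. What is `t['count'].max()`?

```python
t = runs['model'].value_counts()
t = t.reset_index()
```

4

value_counts of model:
model
m4    4
m0    2
m1    2
m2    1
m3    1
Name: count, dtype: int64
reset_index():
  model  count
0    m4      4
1    m0      2
2    m1      2
3    m2      1
4    m3      1
Reading off the max of column 'count', we get 4.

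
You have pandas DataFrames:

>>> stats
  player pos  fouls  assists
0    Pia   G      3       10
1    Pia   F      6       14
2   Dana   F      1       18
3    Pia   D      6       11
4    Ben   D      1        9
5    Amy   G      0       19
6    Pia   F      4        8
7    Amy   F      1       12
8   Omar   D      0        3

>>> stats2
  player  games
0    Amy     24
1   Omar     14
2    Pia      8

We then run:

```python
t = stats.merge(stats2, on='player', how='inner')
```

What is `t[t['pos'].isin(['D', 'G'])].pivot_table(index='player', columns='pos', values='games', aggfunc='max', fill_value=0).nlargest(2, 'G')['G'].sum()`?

merge on 'player' (how='inner') → 7 rows:
  player pos  fouls  assists  games
0    Pia   G      3       10      8
1    Pia   F      6       14      8
2    Pia   D      6       11      8
3    Amy   G      0       19     24
4    Pia   F      4        8      8
5    Amy   F      1       12     24
6   Omar   D      0        3     14
filter rows where pos in ['D', 'G']:
  player pos  fouls  assists  games
0    Pia   G      3       10      8
2    Pia   D      6       11      8
3    Amy   G      0       19     24
6   Omar   D      0        3     14
pivot: rows=player, cols=pos, max(games):
pos      D   G
player        
Amy      0  24
Omar    14   0
Pia      8   8
take 2 rows with largest G:
pos     D   G
player       
Amy     0  24
Pia     8   8
Then the sum of column 'G': 32

32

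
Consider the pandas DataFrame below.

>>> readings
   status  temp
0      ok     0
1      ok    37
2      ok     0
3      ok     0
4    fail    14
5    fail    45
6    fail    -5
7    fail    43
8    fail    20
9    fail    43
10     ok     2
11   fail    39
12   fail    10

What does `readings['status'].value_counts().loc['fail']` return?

value_counts of status:
status
fail    8
ok      5
Name: count, dtype: int64
Reading off the value at index 'fail', we get 8.

8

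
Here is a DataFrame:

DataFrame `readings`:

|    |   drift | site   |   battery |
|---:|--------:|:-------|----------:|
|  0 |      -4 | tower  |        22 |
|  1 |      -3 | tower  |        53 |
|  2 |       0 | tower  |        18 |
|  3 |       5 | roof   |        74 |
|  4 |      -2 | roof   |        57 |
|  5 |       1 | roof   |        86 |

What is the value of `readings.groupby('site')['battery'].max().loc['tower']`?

group by site, max of battery:
site
roof     86
tower    53
Name: battery, dtype: int64

53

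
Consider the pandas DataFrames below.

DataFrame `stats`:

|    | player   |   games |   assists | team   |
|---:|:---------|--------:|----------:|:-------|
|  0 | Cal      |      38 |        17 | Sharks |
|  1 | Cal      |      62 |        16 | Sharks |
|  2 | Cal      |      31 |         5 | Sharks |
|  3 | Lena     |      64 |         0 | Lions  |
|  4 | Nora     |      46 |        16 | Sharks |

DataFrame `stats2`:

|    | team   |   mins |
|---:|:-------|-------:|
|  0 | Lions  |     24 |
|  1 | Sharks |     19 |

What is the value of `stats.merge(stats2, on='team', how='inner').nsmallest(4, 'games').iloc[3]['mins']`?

19

merge on 'team' (how='inner') → 5 rows:
  player  games  assists    team  mins
0    Cal     38       17  Sharks    19
1    Cal     62       16  Sharks    19
2    Cal     31        5  Sharks    19
3   Lena     64        0   Lions    24
4   Nora     46       16  Sharks    19
take 4 rows with smallest games:
  player  games  assists    team  mins
2    Cal     31        5  Sharks    19
0    Cal     38       17  Sharks    19
4   Nora     46       16  Sharks    19
1    Cal     62       16  Sharks    19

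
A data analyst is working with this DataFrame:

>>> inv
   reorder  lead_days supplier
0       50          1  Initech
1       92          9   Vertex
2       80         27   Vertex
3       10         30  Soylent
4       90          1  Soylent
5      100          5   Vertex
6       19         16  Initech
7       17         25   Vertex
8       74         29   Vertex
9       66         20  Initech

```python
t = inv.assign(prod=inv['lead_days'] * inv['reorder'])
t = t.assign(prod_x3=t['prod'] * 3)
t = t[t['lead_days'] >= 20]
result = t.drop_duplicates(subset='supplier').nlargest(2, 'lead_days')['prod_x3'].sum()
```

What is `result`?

add column prod = inv['lead_days'] * inv['reorder']:
   reorder  lead_days supplier  prod
0       50          1  Initech    50
1       92          9   Vertex   828
2       80         27   Vertex  2160
3       10         30  Soylent   300
4       90          1  Soylent    90
5      100          5   Vertex   500
6       19         16  Initech   304
7       17         25   Vertex   425
8       74         29   Vertex  2146
9       66         20  Initech  1320
add column prod_x3 = t['prod'] * 3:
   reorder  lead_days supplier  prod  prod_x3
0       50          1  Initech    50      150
1       92          9   Vertex   828     2484
2       80         27   Vertex  2160     6480
3       10         30  Soylent   300      900
4       90          1  Soylent    90      270
5      100          5   Vertex   500     1500
6       19         16  Initech   304      912
7       17         25   Vertex   425     1275
8       74         29   Vertex  2146     6438
9       66         20  Initech  1320     3960
filter rows where lead_days >= 20:
   reorder  lead_days supplier  prod  prod_x3
2       80         27   Vertex  2160     6480
3       10         30  Soylent   300      900
7       17         25   Vertex   425     1275
8       74         29   Vertex  2146     6438
9       66         20  Initech  1320     3960
drop duplicate supplier (keep=first):
   reorder  lead_days supplier  prod  prod_x3
2       80         27   Vertex  2160     6480
3       10         30  Soylent   300      900
9       66         20  Initech  1320     3960
take 2 rows with largest lead_days:
   reorder  lead_days supplier  prod  prod_x3
3       10         30  Soylent   300      900
2       80         27   Vertex  2160     6480
Reading off the sum of column 'prod_x3', we get 7380.

7380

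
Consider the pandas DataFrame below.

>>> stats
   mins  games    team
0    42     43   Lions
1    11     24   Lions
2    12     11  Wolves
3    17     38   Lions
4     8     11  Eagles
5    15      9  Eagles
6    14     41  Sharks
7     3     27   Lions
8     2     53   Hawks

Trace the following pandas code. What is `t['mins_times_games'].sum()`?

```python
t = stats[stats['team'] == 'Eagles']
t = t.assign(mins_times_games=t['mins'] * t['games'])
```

223

filter rows where team == 'Eagles':
   mins  games    team
4     8     11  Eagles
5    15      9  Eagles
add column mins_times_games = t['mins'] * t['games']:
   mins  games    team  mins_times_games
4     8     11  Eagles                88
5    15      9  Eagles               135
Hence 223.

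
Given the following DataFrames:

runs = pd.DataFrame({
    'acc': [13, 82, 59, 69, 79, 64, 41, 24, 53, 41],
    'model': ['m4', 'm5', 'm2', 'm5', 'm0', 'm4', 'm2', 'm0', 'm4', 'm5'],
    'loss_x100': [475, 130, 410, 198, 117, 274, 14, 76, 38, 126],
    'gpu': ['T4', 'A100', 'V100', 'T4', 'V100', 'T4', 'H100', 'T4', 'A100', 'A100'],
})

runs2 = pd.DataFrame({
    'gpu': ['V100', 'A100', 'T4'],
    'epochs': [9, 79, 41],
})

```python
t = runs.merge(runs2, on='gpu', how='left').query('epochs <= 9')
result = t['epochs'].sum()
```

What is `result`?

merge on 'gpu' (how='left') → 10 rows:
   acc model  loss_x100   gpu  epochs
0   13    m4        475    T4    41.0
1   82    m5        130  A100    79.0
2   59    m2        410  V100     9.0
3   69    m5        198    T4    41.0
4   79    m0        117  V100     9.0
5   64    m4        274    T4    41.0
6   41    m2         14  H100     NaN
7   24    m0         76    T4    41.0
8   53    m4         38  A100    79.0
9   41    m5        126  A100    79.0
filter rows where epochs <= 9:
   acc model  loss_x100   gpu  epochs
2   59    m2        410  V100     9.0
4   79    m0        117  V100     9.0
So sum() = 18.0.

18.0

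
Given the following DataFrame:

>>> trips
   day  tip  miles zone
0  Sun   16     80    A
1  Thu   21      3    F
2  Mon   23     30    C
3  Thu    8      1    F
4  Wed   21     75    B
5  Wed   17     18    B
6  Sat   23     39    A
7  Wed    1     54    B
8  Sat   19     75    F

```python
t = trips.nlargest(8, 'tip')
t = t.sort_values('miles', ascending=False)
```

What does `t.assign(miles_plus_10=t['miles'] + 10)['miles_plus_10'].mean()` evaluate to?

take 8 rows with largest tip:
   day  tip  miles zone
2  Mon   23     30    C
6  Sat   23     39    A
1  Thu   21      3    F
4  Wed   21     75    B
8  Sat   19     75    F
5  Wed   17     18    B
0  Sun   16     80    A
3  Thu    8      1    F
sort by miles descending:
   day  tip  miles zone
0  Sun   16     80    A
4  Wed   21     75    B
8  Sat   19     75    F
6  Sat   23     39    A
2  Mon   23     30    C
5  Wed   17     18    B
1  Thu   21      3    F
3  Thu    8      1    F
add column miles_plus_10 = t['miles'] + 10:
   day  tip  miles zone  miles_plus_10
0  Sun   16     80    A             90
4  Wed   21     75    B             85
8  Sat   19     75    F             85
6  Sat   23     39    A             49
2  Mon   23     30    C             40
5  Wed   17     18    B             28
1  Thu   21      3    F             13
3  Thu    8      1    F             11

50.125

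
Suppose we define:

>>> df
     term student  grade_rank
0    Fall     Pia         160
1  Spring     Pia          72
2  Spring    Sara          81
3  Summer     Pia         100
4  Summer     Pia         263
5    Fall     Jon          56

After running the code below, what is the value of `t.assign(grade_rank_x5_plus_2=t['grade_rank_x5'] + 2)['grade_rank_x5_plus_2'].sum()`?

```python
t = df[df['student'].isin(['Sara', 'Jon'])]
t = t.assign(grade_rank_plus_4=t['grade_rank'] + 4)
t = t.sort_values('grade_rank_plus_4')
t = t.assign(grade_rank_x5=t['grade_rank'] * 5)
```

689

filter rows where student in ['Sara', 'Jon']:
     term student  grade_rank
2  Spring    Sara          81
5    Fall     Jon          56
add column grade_rank_plus_4 = t['grade_rank'] + 4:
     term student  grade_rank  grade_rank_plus_4
2  Spring    Sara          81                 85
5    Fall     Jon          56                 60
sort by grade_rank_plus_4:
     term student  grade_rank  grade_rank_plus_4
5    Fall     Jon          56                 60
2  Spring    Sara          81                 85
add column grade_rank_x5 = t['grade_rank'] * 5:
     term student  grade_rank  grade_rank_plus_4  grade_rank_x5
5    Fall     Jon          56                 60            280
2  Spring    Sara          81                 85            405
add column grade_rank_x5_plus_2 = t['grade_rank_x5'] + 2:
     term student  grade_rank  grade_rank_plus_4  grade_rank_x5  grade_rank_x5_plus_2
5    Fall     Jon          56                 60            280                   282
2  Spring    Sara          81                 85            405                   407
sum of column 'grade_rank_x5_plus_2' → 689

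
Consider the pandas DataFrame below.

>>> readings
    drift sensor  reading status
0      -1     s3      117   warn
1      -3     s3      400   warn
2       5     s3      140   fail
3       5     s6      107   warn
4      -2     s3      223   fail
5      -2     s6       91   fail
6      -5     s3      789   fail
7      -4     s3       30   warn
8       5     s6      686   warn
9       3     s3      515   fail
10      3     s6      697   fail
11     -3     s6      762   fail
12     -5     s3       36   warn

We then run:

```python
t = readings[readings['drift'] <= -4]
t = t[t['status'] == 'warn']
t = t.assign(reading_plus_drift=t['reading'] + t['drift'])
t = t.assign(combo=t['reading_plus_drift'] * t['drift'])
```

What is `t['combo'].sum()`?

-259

filter rows where drift <= -4:
    drift sensor  reading status
6      -5     s3      789   fail
7      -4     s3       30   warn
12     -5     s3       36   warn
filter rows where status == 'warn':
    drift sensor  reading status
7      -4     s3       30   warn
12     -5     s3       36   warn
add column reading_plus_drift = t['reading'] + t['drift']:
    drift sensor  reading status  reading_plus_drift
7      -4     s3       30   warn                  26
12     -5     s3       36   warn                  31
add column combo = t['reading_plus_drift'] * t['drift']:
    drift sensor  reading status  reading_plus_drift  combo
7      -4     s3       30   warn                  26   -104
12     -5     s3       36   warn                  31   -155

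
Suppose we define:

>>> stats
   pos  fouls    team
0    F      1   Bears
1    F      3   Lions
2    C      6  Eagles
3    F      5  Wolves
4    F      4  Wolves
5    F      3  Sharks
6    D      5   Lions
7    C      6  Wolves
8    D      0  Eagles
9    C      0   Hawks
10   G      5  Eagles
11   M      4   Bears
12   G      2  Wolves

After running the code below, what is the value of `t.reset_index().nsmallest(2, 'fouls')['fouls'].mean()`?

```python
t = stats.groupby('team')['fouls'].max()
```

1.5

group by team, max of fouls:
team
Bears     4
Eagles    6
Hawks     0
Lions     5
Sharks    3
Wolves    6
Name: fouls, dtype: int64
reset_index():
     team  fouls
0   Bears      4
1  Eagles      6
2   Hawks      0
3   Lions      5
4  Sharks      3
5  Wolves      6
take 2 rows with smallest fouls:
     team  fouls
2   Hawks      0
4  Sharks      3
Then the mean of column 'fouls': 1.5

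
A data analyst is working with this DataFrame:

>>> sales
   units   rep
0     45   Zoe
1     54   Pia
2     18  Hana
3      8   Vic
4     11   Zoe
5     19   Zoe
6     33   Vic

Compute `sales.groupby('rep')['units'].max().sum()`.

group by rep, max of units:
rep
Hana    18
Pia     54
Vic     33
Zoe     45
Name: units, dtype: int64
Then the sum of the resulting series: 150

150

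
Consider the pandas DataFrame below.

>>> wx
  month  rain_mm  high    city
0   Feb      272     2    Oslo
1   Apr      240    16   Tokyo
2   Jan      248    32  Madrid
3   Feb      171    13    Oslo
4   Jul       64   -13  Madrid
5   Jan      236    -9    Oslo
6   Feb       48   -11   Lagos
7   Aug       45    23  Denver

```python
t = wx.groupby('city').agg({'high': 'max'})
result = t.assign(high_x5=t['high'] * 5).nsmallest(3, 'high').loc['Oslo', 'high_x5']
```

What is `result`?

group by city, max of high:
        high
city        
Denver    23
Lagos    -11
Madrid    32
Oslo      13
Tokyo     16
add column high_x5 = t['high'] * 5:
        high  high_x5
city                 
Denver    23      115
Lagos    -11      -55
Madrid    32      160
Oslo      13       65
Tokyo     16       80
take 3 rows with smallest high:
       high  high_x5
city                
Lagos   -11      -55
Oslo     13       65
Tokyo    16       80
value at row 'Oslo', column 'high_x5' → 65

65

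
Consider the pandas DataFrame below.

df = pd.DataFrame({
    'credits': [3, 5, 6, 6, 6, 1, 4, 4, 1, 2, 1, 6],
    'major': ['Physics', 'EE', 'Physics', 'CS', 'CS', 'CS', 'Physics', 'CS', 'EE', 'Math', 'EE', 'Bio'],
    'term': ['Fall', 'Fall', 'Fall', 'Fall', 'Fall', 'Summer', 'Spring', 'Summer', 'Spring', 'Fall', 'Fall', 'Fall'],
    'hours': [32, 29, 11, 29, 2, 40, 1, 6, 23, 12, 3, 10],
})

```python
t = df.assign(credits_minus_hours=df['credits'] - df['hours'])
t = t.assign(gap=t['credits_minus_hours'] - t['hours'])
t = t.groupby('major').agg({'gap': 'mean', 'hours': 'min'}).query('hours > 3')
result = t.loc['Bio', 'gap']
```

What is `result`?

add column credits_minus_hours = df['credits'] - df['hours']:
    credits    major    term  hours  credits_minus_hours
0         3  Physics    Fall     32                  -29
1         5       EE    Fall     29                  -24
2         6  Physics    Fall     11                   -5
3         6       CS    Fall     29                  -23
4         6       CS    Fall      2                    4
5         1       CS  Summer     40                  -39
6         4  Physics  Spring      1                    3
7         4       CS  Summer      6                   -2
8         1       EE  Spring     23                  -22
9         2     Math    Fall     12                  -10
10        1       EE    Fall      3                   -2
11        6      Bio    Fall     10                   -4
add column gap = t['credits_minus_hours'] - t['hours']:
    credits    major    term  hours  credits_minus_hours  gap
0         3  Physics    Fall     32                  -29  -61
1         5       EE    Fall     29                  -24  -53
2         6  Physics    Fall     11                   -5  -16
3         6       CS    Fall     29                  -23  -52
4         6       CS    Fall      2                    4    2
5         1       CS  Summer     40                  -39  -79
6         4  Physics  Spring      1                    3    2
7         4       CS  Summer      6                   -2   -8
8         1       EE  Spring     23                  -22  -45
9         2     Math    Fall     12                  -10  -22
10        1       EE    Fall      3                   -2   -5
11        6      Bio    Fall     10                   -4  -14
group by major: mean(gap), min(hours):
               gap  hours
major                    
Bio     -14.000000     10
CS      -34.250000      2
EE      -34.333333      3
Math    -22.000000     12
Physics -25.000000      1
filter rows where hours > 3:
        gap  hours
major             
Bio   -14.0     10
Math  -22.0     12
Then the value at row 'Bio', column 'gap': -14.0

-14.0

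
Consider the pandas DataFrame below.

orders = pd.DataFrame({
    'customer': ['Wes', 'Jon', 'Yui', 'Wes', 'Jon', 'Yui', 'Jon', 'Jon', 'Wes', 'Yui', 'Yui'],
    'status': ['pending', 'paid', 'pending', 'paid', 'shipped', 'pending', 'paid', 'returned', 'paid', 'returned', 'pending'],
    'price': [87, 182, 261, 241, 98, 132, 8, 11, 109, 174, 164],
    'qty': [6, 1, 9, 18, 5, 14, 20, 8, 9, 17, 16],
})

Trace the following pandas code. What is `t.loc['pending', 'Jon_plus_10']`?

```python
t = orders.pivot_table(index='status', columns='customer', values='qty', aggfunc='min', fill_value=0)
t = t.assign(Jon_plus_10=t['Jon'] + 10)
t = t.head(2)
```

pivot: rows=status, cols=customer, min(qty):
customer  Jon  Wes  Yui
status                 
paid        1    9    0
pending     0    6    9
returned    8    0   17
shipped     5    0    0
add column Jon_plus_10 = t['Jon'] + 10:
customer  Jon  Wes  Yui  Jon_plus_10
status                              
paid        1    9    0           11
pending     0    6    9           10
returned    8    0   17           18
shipped     5    0    0           15
take first 2 rows:
customer  Jon  Wes  Yui  Jon_plus_10
status                              
paid        1    9    0           11
pending     0    6    9           10
Taking the value at row 'pending', column 'Jon_plus_10' gives 10.

10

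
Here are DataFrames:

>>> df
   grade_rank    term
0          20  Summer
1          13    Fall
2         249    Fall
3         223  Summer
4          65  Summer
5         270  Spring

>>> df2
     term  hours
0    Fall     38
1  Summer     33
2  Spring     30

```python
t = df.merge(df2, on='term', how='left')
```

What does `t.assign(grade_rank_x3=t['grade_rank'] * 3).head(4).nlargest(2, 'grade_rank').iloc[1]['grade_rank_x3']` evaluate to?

merge on 'term' (how='left') → 6 rows:
   grade_rank    term  hours
0          20  Summer     33
1          13    Fall     38
2         249    Fall     38
3         223  Summer     33
4          65  Summer     33
5         270  Spring     30
add column grade_rank_x3 = t['grade_rank'] * 3:
   grade_rank    term  hours  grade_rank_x3
0          20  Summer     33             60
1          13    Fall     38             39
2         249    Fall     38            747
3         223  Summer     33            669
4          65  Summer     33            195
5         270  Spring     30            810
take first 4 rows:
   grade_rank    term  hours  grade_rank_x3
0          20  Summer     33             60
1          13    Fall     38             39
2         249    Fall     38            747
3         223  Summer     33            669
take 2 rows with largest grade_rank:
   grade_rank    term  hours  grade_rank_x3
2         249    Fall     38            747
3         223  Summer     33            669
Taking the value at position 1, column 'grade_rank_x3' gives 669.

669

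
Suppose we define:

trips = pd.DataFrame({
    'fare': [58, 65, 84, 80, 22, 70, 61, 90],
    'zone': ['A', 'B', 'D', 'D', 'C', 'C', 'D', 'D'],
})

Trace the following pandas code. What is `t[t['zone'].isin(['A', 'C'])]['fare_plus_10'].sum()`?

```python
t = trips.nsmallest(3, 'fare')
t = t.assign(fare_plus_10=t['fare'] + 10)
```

100

take 3 rows with smallest fare:
   fare zone
4    22    C
0    58    A
6    61    D
add column fare_plus_10 = t['fare'] + 10:
   fare zone  fare_plus_10
4    22    C            32
0    58    A            68
6    61    D            71
filter rows where zone in ['A', 'C']:
   fare zone  fare_plus_10
4    22    C            32
0    58    A            68
The sum of column 'fare_plus_10' is 100.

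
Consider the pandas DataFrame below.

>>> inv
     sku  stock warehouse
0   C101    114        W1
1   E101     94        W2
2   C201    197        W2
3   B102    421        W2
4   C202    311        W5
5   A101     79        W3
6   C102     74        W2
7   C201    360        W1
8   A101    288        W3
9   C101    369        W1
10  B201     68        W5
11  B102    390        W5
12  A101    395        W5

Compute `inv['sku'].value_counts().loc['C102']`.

1

value_counts of sku:
sku
A101    3
C101    2
C201    2
B102    2
E101    1
C202    1
C102    1
B201    1
Name: count, dtype: int64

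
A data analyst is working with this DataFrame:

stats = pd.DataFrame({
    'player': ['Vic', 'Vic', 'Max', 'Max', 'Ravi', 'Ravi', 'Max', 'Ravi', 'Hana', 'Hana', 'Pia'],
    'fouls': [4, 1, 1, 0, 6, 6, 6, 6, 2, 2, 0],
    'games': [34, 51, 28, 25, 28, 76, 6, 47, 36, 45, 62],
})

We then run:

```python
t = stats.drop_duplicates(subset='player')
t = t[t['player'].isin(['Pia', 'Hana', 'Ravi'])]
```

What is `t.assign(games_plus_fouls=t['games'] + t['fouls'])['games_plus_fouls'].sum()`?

drop duplicate player (keep=first):
   player  fouls  games
0     Vic      4     34
2     Max      1     28
4    Ravi      6     28
8    Hana      2     36
10    Pia      0     62
filter rows where player in ['Pia', 'Hana', 'Ravi']:
   player  fouls  games
4    Ravi      6     28
8    Hana      2     36
10    Pia      0     62
add column games_plus_fouls = t['games'] + t['fouls']:
   player  fouls  games  games_plus_fouls
4    Ravi      6     28                34
8    Hana      2     36                38
10    Pia      0     62                62
The sum of column 'games_plus_fouls' is 134.

134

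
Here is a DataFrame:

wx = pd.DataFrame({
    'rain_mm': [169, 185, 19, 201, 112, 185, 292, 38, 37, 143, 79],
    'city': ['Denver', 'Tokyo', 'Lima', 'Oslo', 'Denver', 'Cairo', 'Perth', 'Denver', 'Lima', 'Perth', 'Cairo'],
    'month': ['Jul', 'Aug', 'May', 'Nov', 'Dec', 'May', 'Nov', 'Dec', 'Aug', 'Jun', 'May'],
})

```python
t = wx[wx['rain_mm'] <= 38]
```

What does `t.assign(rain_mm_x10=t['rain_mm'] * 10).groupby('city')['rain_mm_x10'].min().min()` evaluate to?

190

filter rows where rain_mm <= 38:
   rain_mm    city month
2       19    Lima   May
7       38  Denver   Dec
8       37    Lima   Aug
add column rain_mm_x10 = t['rain_mm'] * 10:
   rain_mm    city month  rain_mm_x10
2       19    Lima   May          190
7       38  Denver   Dec          380
8       37    Lima   Aug          370
group by city, min of rain_mm_x10:
city
Denver    380
Lima      190
Name: rain_mm_x10, dtype: int64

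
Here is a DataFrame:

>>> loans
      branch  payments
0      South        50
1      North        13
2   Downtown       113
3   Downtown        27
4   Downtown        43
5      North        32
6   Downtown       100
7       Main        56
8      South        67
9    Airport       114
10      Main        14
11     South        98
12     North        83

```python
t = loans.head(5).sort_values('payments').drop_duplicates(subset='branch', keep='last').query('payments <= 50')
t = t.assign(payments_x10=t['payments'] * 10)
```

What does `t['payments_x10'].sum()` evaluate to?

630

take first 5 rows:
     branch  payments
0     South        50
1     North        13
2  Downtown       113
3  Downtown        27
4  Downtown        43
sort by payments:
     branch  payments
1     North        13
3  Downtown        27
4  Downtown        43
0     South        50
2  Downtown       113
drop duplicate branch (keep=last):
     branch  payments
1     North        13
0     South        50
2  Downtown       113
filter rows where payments <= 50:
  branch  payments
1  North        13
0  South        50
add column payments_x10 = t['payments'] * 10:
  branch  payments  payments_x10
1  North        13           130
0  South        50           500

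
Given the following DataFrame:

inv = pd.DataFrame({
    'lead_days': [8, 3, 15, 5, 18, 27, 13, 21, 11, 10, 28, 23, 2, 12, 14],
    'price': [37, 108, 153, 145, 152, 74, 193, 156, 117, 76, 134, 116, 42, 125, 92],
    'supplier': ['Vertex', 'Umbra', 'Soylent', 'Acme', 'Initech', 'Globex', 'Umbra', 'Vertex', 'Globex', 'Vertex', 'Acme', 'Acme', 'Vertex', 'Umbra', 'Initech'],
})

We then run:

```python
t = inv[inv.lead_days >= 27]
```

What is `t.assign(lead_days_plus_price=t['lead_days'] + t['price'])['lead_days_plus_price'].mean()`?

filter rows where lead_days >= 27:
    lead_days  price supplier
5          27     74   Globex
10         28    134     Acme
add column lead_days_plus_price = t['lead_days'] + t['price']:
    lead_days  price supplier  lead_days_plus_price
5          27     74   Globex                   101
10         28    134     Acme                   162
The mean of column 'lead_days_plus_price' is 131.5.

131.5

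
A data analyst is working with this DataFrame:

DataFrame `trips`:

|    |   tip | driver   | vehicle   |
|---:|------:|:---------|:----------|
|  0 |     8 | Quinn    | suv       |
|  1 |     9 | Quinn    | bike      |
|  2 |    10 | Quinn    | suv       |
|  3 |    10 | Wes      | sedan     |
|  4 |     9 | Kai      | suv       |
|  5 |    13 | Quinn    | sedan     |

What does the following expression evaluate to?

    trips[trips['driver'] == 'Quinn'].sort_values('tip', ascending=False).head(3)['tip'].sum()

filter rows where driver == 'Quinn':
   tip driver vehicle
0    8  Quinn     suv
1    9  Quinn    bike
2   10  Quinn     suv
5   13  Quinn   sedan
sort by tip descending:
   tip driver vehicle
5   13  Quinn   sedan
2   10  Quinn     suv
1    9  Quinn    bike
0    8  Quinn     suv
take first 3 rows:
   tip driver vehicle
5   13  Quinn   sedan
2   10  Quinn     suv
1    9  Quinn    bike

32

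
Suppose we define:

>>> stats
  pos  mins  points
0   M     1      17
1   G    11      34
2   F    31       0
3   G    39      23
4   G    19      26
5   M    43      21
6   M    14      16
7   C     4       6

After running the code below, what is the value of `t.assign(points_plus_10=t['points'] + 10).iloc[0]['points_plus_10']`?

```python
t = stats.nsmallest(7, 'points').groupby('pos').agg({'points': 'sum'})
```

16

take 7 rows with smallest points:
  pos  mins  points
2   F    31       0
7   C     4       6
6   M    14      16
0   M     1      17
5   M    43      21
3   G    39      23
4   G    19      26
group by pos, sum of points:
     points
pos        
C         6
F         0
G        49
M        54
add column points_plus_10 = t['points'] + 10:
     points  points_plus_10
pos                        
C         6              16
F         0              10
G        49              59
M        54              64
Hence 16.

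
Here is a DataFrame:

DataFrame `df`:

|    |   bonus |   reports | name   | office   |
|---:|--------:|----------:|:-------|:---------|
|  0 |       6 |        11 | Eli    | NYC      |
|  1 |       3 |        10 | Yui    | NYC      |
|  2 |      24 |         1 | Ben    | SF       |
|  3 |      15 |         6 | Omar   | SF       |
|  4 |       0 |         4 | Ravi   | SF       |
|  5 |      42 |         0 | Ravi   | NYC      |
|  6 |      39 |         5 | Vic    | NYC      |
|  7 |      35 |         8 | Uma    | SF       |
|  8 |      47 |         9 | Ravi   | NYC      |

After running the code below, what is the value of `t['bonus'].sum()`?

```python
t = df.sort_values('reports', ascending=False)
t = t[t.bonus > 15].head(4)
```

145

sort by reports descending:
   bonus  reports  name office
0      6       11   Eli    NYC
1      3       10   Yui    NYC
8     47        9  Ravi    NYC
7     35        8   Uma     SF
3     15        6  Omar     SF
6     39        5   Vic    NYC
4      0        4  Ravi     SF
2     24        1   Ben     SF
5     42        0  Ravi    NYC
filter rows where bonus > 15:
   bonus  reports  name office
8     47        9  Ravi    NYC
7     35        8   Uma     SF
6     39        5   Vic    NYC
2     24        1   Ben     SF
5     42        0  Ravi    NYC
take first 4 rows:
   bonus  reports  name office
8     47        9  Ravi    NYC
7     35        8   Uma     SF
6     39        5   Vic    NYC
2     24        1   Ben     SF
So sum() = 145.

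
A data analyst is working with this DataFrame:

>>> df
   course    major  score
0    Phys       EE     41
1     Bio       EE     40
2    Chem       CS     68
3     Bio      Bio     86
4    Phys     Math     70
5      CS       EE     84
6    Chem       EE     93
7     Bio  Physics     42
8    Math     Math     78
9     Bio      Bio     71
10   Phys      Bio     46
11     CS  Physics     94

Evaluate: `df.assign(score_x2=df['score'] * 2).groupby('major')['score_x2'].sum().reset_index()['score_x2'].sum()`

add column score_x2 = df['score'] * 2:
   course    major  score  score_x2
0    Phys       EE     41        82
1     Bio       EE     40        80
2    Chem       CS     68       136
3     Bio      Bio     86       172
4    Phys     Math     70       140
5      CS       EE     84       168
6    Chem       EE     93       186
7     Bio  Physics     42        84
8    Math     Math     78       156
9     Bio      Bio     71       142
10   Phys      Bio     46        92
11     CS  Physics     94       188
group by major, sum of score_x2:
major
Bio        406
CS         136
EE         516
Math       296
Physics    272
Name: score_x2, dtype: int64
reset_index():
     major  score_x2
0      Bio       406
1       CS       136
2       EE       516
3     Math       296
4  Physics       272

1626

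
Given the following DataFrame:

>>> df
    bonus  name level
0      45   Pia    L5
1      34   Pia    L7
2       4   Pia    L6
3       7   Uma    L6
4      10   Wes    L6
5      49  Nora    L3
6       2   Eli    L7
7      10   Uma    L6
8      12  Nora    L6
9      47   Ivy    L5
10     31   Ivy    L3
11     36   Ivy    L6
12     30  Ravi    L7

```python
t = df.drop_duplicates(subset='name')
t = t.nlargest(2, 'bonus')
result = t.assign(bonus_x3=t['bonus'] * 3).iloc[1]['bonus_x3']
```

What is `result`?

drop duplicate name (keep=first):
    bonus  name level
0      45   Pia    L5
3       7   Uma    L6
4      10   Wes    L6
5      49  Nora    L3
6       2   Eli    L7
9      47   Ivy    L5
12     30  Ravi    L7
take 2 rows with largest bonus:
   bonus  name level
5     49  Nora    L3
9     47   Ivy    L5
add column bonus_x3 = t['bonus'] * 3:
   bonus  name level  bonus_x3
5     49  Nora    L3       147
9     47   Ivy    L5       141
The value at position 1, column 'bonus_x3' is 141.

141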